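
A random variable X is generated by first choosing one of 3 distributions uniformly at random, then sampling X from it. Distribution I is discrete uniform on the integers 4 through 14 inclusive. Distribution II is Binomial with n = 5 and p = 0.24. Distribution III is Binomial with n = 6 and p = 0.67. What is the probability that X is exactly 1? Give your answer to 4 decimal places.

Conditional on each component, P(X = 1): I: 0; II: 0.400346; III: 0.0157324.
By total probability, P(X = 1) = 0.333333·0 + 0.333333·0.400346 + 0.333333·0.0157324 = 0.138693.

0.1387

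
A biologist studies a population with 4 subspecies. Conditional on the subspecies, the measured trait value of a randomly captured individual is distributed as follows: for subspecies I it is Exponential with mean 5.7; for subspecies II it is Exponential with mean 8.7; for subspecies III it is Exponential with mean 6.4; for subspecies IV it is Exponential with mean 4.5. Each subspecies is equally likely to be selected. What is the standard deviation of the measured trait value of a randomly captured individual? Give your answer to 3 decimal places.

6.685

Per component, I: μ=5.7, E[X²]=64.98; II: μ=8.7, E[X²]=151.38; III: μ=6.4, E[X²]=81.92; IV: μ=4.5, E[X²]=40.5.
E[X] = 0.25·5.7 + 0.25·8.7 + 0.25·6.4 + 0.25·4.5 = 6.325.
E[X²] = 0.25·64.98 + 0.25·151.38 + 0.25·81.92 + 0.25·40.5 = 84.695.
Var(X) = E[X²] − (E[X])² = 84.695 − 40.0056 = 44.6894.
SD(X) = √44.6894 = 6.68501.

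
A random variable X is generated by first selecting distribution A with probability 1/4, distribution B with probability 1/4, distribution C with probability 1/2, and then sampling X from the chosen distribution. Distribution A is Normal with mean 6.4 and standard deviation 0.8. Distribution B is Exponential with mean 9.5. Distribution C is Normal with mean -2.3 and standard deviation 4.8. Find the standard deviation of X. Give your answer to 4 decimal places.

7.8555

Per component, A: μ=6.4, E[X²]=41.6; B: μ=9.5, E[X²]=180.5; C: μ=-2.3, E[X²]=28.33.
E[X] = 0.25·6.4 + 0.25·9.5 + 0.5·-2.3 = 2.825.
E[X²] = 0.25·41.6 + 0.25·180.5 + 0.5·28.33 = 69.69.
Var(X) = E[X²] − (E[X])² = 69.69 − 7.98063 = 61.7094.
SD(X) = √61.7094 = 7.85553.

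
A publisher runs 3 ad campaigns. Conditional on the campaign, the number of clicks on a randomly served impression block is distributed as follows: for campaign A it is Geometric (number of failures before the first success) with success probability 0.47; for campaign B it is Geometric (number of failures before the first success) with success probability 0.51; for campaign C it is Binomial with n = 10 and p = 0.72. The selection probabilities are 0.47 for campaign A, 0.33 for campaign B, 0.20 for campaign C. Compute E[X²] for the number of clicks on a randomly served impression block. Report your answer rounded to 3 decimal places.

13.423

For each component E[X²] = Var + (mean)², giving A: 3.67089; B: 2.807; C: 53.856.
Overall E[X²] = 0.47·3.67089 + 0.33·2.807 + 0.2·53.856 = 13.4228.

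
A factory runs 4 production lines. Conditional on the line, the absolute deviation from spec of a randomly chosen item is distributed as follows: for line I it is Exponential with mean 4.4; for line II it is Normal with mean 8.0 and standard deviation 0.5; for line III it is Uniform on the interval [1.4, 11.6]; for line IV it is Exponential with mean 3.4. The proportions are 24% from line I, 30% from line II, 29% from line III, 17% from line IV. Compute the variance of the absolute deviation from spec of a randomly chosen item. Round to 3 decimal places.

12.230

Per component, I: μ=4.4, E[X²]=38.72; II: μ=8, E[X²]=64.25; III: μ=6.5, E[X²]=50.92; IV: μ=3.4, E[X²]=23.12.
E[X] = 0.24·4.4 + 0.3·8 + 0.29·6.5 + 0.17·3.4 = 5.919.
E[X²] = 0.24·38.72 + 0.3·64.25 + 0.29·50.92 + 0.17·23.12 = 47.265.
Var(X) = E[X²] − (E[X])² = 47.265 − 35.0346 = 12.2304.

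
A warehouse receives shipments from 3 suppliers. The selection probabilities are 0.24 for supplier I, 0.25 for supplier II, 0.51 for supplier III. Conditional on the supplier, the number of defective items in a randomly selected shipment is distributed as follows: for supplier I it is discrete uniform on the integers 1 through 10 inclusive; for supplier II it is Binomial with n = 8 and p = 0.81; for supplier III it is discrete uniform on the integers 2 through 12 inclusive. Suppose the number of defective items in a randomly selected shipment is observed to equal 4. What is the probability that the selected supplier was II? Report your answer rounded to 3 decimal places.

0.122

Likelihoods P(X=4 | ·): I: 0.1; II: 0.0392692; III: 0.0909091.
Posterior ∝ prior × likelihood. Numerator for II: 0.25·0.0392692 = 0.00981731.
Normalizing constant: 0.24·0.1 + 0.25·0.0392692 + 0.51·0.0909091 = 0.0801809.
P(II | observation) = 0.00981731 / 0.0801809 = 0.122439.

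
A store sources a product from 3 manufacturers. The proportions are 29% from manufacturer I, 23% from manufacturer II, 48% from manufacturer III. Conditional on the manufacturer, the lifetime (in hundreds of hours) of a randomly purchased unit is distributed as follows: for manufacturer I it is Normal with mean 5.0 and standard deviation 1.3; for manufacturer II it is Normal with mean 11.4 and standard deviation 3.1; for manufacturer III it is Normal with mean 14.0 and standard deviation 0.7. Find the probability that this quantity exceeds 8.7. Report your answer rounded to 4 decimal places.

0.6665

Conditional on each manufacturer, P(X > 8.7): I: 0.00221254; II: 0.808114; III: 1.
By total probability, P(X > 8.7) = 0.29·0.00221254 + 0.23·0.808114 + 0.48·1 = 0.666508.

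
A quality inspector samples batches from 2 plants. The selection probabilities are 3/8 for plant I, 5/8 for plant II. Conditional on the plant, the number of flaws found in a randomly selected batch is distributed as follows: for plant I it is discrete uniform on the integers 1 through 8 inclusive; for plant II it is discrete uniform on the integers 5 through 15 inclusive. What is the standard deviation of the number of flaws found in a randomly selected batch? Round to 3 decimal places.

3.913

Per component, I: μ=4.5, E[X²]=25.5; II: μ=10, E[X²]=110.
E[X] = 0.375·4.5 + 0.625·10 = 7.9375.
E[X²] = 0.375·25.5 + 0.625·110 = 78.3125.
Var(X) = E[X²] − (E[X])² = 78.3125 − 63.0039 = 15.3086.
SD(X) = √15.3086 = 3.91262.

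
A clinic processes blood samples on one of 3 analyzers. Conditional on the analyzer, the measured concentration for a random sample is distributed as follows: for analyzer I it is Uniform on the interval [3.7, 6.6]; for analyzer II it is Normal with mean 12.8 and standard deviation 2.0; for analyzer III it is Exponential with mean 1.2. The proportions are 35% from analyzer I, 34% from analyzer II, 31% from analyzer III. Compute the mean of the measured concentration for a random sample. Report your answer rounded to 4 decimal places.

Component means — I: 5.15; II: 12.8; III: 1.2.
E[X] = 0.35·5.15 + 0.34·12.8 + 0.31·1.2 = 6.5265.

6.5265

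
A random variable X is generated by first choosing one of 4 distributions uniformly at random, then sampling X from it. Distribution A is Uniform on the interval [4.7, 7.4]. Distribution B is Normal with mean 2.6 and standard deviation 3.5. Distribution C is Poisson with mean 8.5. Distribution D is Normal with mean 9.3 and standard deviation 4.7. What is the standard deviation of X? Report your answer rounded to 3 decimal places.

Per component, A: μ=6.05, E[X²]=37.21; B: μ=2.6, E[X²]=19.01; C: μ=8.5, E[X²]=80.75; D: μ=9.3, E[X²]=108.58.
E[X] = 0.25·6.05 + 0.25·2.6 + 0.25·8.5 + 0.25·9.3 = 6.6125.
E[X²] = 0.25·37.21 + 0.25·19.01 + 0.25·80.75 + 0.25·108.58 = 61.3875.
Var(X) = E[X²] − (E[X])² = 61.3875 − 43.7252 = 17.6623.
SD(X) = √17.6623 = 4.20266.

4.203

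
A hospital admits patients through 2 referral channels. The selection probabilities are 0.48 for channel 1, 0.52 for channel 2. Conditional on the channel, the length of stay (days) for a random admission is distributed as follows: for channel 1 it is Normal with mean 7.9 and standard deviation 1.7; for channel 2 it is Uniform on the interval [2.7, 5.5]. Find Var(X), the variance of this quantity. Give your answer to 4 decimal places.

Per component, 1: μ=7.9, E[X²]=65.3; 2: μ=4.1, E[X²]=17.4633.
E[X] = 0.48·7.9 + 0.52·4.1 = 5.924.
E[X²] = 0.48·65.3 + 0.52·17.4633 = 40.4249.
Var(X) = E[X²] − (E[X])² = 40.4249 − 35.0938 = 5.33116.

5.3312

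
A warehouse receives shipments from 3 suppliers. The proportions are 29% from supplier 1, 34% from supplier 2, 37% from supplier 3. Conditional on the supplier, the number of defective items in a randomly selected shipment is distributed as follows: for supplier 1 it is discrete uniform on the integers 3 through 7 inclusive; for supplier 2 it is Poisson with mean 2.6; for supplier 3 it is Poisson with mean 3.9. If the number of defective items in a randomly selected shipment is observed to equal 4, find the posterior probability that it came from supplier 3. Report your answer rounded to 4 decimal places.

0.4050

Likelihoods P(X=4 | ·): 1: 0.2; 2: 0.141422; 3: 0.195119.
Posterior ∝ prior × likelihood. Numerator for 3: 0.37·0.195119 = 0.0721939.
Normalizing constant: 0.29·0.2 + 0.34·0.141422 + 0.37·0.195119 = 0.178277.
P(3 | observation) = 0.0721939 / 0.178277 = 0.404953.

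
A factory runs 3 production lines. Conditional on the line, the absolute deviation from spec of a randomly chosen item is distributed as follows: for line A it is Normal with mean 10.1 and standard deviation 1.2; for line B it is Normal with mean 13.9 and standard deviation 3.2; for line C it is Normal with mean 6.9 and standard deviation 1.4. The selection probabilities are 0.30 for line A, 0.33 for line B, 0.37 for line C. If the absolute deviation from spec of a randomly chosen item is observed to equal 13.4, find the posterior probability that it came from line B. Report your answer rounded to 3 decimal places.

Likelihoods f(13.4 | ·): A: 0.00757797; B: 0.123157; C: 5.94196e-06.
Posterior ∝ prior × likelihood. Numerator for B: 0.33·0.123157 = 0.0406418.
Normalizing constant: 0.3·0.00757797 + 0.33·0.123157 + 0.37·5.94196e-06 = 0.0429174.
P(B | observation) = 0.0406418 / 0.0429174 = 0.946977.

0.947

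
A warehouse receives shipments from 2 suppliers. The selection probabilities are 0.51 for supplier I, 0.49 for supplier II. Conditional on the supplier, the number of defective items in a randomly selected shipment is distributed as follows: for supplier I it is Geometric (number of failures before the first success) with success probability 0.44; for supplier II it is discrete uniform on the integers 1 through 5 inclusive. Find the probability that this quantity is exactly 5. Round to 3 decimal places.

Conditional on each supplier, P(X = 5): I: 0.0242322; II: 0.2.
By total probability, P(X = 5) = 0.51·0.0242322 + 0.49·0.2 = 0.110358.

0.110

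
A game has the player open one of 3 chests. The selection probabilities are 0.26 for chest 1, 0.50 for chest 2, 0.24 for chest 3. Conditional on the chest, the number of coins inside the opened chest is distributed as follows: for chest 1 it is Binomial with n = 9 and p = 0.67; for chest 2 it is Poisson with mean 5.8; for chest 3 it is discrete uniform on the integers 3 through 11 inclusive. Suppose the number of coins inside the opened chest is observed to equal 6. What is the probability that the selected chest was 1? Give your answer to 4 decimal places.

0.3995

Likelihoods P(X=6 | ·): 1: 0.273067; 2: 0.160076; 3: 0.111111.
Posterior ∝ prior × likelihood. Numerator for 1: 0.26·0.273067 = 0.0709975.
Normalizing constant: 0.26·0.273067 + 0.5·0.160076 + 0.24·0.111111 = 0.177702.
P(1 | observation) = 0.0709975 / 0.177702 = 0.39953.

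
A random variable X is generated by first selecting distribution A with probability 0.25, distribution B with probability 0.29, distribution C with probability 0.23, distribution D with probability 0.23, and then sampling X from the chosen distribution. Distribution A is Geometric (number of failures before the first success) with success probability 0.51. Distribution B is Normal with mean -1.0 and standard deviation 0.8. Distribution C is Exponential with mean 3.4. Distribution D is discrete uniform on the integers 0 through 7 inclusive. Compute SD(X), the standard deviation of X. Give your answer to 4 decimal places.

Per component, A: μ=0.960784, E[X²]=2.807; B: μ=-1, E[X²]=1.64; C: μ=3.4, E[X²]=23.12; D: μ=3.5, E[X²]=17.5.
E[X] = 0.25·0.960784 + 0.29·-1 + 0.23·3.4 + 0.23·3.5 = 1.5372.
E[X²] = 0.25·2.807 + 0.29·1.64 + 0.23·23.12 + 0.23·17.5 = 10.5199.
Var(X) = E[X²] − (E[X])² = 10.5199 − 2.36297 = 8.15698.
SD(X) = √8.15698 = 2.85604.

2.8560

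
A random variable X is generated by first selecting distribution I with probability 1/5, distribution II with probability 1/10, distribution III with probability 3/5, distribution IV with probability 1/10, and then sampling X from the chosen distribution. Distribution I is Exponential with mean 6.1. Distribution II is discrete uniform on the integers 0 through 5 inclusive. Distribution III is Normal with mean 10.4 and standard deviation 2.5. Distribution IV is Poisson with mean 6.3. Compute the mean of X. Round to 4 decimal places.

Component means — I: 6.1; II: 2.5; III: 10.4; IV: 6.3.
E[X] = 0.2·6.1 + 0.1·2.5 + 0.6·10.4 + 0.1·6.3 = 8.34.

8.3400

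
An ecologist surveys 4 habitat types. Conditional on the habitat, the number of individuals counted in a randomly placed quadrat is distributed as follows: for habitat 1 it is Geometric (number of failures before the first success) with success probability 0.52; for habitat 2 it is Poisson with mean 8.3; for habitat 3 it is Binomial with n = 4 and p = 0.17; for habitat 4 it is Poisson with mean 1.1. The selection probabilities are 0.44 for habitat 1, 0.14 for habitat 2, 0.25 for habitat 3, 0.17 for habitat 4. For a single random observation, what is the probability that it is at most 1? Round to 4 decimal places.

0.6736

Conditional on each habitat, P(X ≤ 1): 1: 0.7696; 2: 0.00231121; 3: 0.863398; 4: 0.699029.
By total probability, P(X ≤ 1) = 0.44·0.7696 + 0.14·0.00231121 + 0.25·0.863398 + 0.17·0.699029 = 0.673632.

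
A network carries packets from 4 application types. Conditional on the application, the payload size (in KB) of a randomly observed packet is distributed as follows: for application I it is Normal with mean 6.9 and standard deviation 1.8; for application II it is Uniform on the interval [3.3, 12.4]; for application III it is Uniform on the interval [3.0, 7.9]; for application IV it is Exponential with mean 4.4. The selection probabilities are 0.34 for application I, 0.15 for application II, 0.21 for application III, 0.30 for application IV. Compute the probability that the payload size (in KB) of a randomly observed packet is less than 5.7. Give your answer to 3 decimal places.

Conditional on each application, P(X < 5.7): I: 0.252493; II: 0.263736; III: 0.55102; IV: 0.726227.
By total probability, P(X < 5.7) = 0.34·0.252493 + 0.15·0.263736 + 0.21·0.55102 + 0.3·0.726227 = 0.45899.

0.459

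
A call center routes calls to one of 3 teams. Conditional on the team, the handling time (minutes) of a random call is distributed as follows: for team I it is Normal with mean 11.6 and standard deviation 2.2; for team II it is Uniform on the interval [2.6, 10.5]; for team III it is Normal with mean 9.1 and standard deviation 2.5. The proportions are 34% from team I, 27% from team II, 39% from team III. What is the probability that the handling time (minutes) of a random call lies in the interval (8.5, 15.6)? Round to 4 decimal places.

Conditional on each team, P(8.5 < X < 15.6): I: 0.886078; II: 0.253165; III: 0.590174.
By total probability, P(8.5 < X < 15.6) = 0.34·0.886078 + 0.27·0.253165 + 0.39·0.590174 = 0.599789.

0.5998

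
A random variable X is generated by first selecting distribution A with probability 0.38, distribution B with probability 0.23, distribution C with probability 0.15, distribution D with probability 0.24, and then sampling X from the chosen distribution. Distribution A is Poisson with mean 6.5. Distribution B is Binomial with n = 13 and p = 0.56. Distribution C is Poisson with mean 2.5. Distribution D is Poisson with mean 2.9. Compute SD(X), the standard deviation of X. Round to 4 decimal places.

2.8771

Per component, A: μ=6.5, E[X²]=48.75; B: μ=7.28, E[X²]=56.2016; C: μ=2.5, E[X²]=8.75; D: μ=2.9, E[X²]=11.31.
E[X] = 0.38·6.5 + 0.23·7.28 + 0.15·2.5 + 0.24·2.9 = 5.2154.
E[X²] = 0.38·48.75 + 0.23·56.2016 + 0.15·8.75 + 0.24·11.31 = 35.4783.
Var(X) = E[X²] − (E[X])² = 35.4783 − 27.2004 = 8.27787.
SD(X) = √8.27787 = 2.87713.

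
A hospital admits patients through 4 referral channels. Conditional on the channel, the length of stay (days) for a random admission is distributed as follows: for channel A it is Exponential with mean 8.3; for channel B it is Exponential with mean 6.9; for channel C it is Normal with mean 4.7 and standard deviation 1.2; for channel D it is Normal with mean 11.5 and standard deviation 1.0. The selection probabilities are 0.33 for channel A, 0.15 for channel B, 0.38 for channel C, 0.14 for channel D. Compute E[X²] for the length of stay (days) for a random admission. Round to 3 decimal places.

For each component E[X²] = Var + (mean)², giving A: 137.78; B: 95.22; C: 23.53; D: 133.25.
Overall E[X²] = 0.33·137.78 + 0.15·95.22 + 0.38·23.53 + 0.14·133.25 = 87.3468.

87.347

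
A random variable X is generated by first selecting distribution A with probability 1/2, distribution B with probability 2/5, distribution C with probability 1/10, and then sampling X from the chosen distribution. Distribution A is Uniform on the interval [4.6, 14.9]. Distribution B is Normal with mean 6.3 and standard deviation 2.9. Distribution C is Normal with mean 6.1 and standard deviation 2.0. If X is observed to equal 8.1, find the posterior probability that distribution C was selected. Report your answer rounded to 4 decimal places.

0.1141

Likelihoods f(8.1 | ·): A: 0.0970874; B: 0.113463; C: 0.120985.
Posterior ∝ prior × likelihood. Numerator for C: 0.1·0.120985 = 0.0120985.
Normalizing constant: 0.5·0.0970874 + 0.4·0.113463 + 0.1·0.120985 = 0.106027.
P(C | observation) = 0.0120985 / 0.106027 = 0.114108.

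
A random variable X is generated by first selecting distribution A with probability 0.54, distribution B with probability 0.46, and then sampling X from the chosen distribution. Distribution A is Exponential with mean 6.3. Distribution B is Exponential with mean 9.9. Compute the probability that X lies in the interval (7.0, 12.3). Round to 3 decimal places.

0.195

Conditional on each component, P(7.0 < X < 12.3): A: 0.187257; B: 0.204403.
By total probability, P(7.0 < X < 12.3) = 0.54·0.187257 + 0.46·0.204403 = 0.195144.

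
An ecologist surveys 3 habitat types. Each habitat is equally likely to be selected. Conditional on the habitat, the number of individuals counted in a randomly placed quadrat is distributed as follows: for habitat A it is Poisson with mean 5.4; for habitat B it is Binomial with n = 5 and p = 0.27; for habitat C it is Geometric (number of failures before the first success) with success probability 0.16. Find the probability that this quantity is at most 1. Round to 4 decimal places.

Conditional on each habitat, P(X ≤ 1): A: 0.0289061; B: 0.590683; C: 0.2944.
By total probability, P(X ≤ 1) = 0.333333·0.0289061 + 0.333333·0.590683 + 0.333333·0.2944 = 0.304663.

0.3047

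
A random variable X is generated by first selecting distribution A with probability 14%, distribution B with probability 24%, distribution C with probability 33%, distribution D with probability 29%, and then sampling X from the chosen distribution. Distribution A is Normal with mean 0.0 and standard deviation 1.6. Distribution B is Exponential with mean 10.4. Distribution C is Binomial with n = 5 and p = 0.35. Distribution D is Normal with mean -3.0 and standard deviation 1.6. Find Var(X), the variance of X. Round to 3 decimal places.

52.158

Per component, A: μ=0, E[X²]=2.56; B: μ=10.4, E[X²]=216.32; C: μ=1.75, E[X²]=4.2; D: μ=-3, E[X²]=11.56.
E[X] = 0.14·0 + 0.24·10.4 + 0.33·1.75 + 0.29·-3 = 2.2035.
E[X²] = 0.14·2.56 + 0.24·216.32 + 0.33·4.2 + 0.29·11.56 = 57.0136.
Var(X) = E[X²] − (E[X])² = 57.0136 − 4.85541 = 52.1582.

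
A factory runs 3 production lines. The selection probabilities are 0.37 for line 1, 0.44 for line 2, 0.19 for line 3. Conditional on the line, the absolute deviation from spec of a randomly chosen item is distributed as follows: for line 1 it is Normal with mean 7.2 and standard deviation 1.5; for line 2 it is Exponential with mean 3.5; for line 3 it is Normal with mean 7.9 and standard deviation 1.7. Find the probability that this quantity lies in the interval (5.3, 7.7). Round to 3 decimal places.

0.317

Conditional on each line, P(5.3 < X < 7.7): 1: 0.527921; 2: 0.109162; 3: 0.390092.
By total probability, P(5.3 < X < 7.7) = 0.37·0.527921 + 0.44·0.109162 + 0.19·0.390092 = 0.31748.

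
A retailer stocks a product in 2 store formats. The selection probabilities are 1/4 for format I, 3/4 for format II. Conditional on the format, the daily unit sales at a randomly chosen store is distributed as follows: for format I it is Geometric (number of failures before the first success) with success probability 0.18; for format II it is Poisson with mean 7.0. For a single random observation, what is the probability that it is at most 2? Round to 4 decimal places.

Conditional on each format, P(X ≤ 2): I: 0.448632; II: 0.0296362.
By total probability, P(X ≤ 2) = 0.25·0.448632 + 0.75·0.0296362 = 0.134385.

0.1344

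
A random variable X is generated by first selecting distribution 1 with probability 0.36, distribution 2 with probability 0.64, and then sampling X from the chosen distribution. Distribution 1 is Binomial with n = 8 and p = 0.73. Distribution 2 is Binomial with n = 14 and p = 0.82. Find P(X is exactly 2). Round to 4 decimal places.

Conditional on each component, P(X = 2): 1: 0.00578078; 2: 7.07847e-08.
By total probability, P(X = 2) = 0.36·0.00578078 + 0.64·7.07847e-08 = 0.00208113.

0.0021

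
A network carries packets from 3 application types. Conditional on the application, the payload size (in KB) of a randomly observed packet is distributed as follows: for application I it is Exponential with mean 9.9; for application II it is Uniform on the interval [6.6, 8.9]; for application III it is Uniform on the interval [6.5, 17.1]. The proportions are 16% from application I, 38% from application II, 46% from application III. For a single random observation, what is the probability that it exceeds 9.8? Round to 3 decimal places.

Conditional on each application, P(X > 9.8): I: 0.371614; II: 0; III: 0.688679.
By total probability, P(X > 9.8) = 0.16·0.371614 + 0.38·0 + 0.46·0.688679 = 0.376251.

0.376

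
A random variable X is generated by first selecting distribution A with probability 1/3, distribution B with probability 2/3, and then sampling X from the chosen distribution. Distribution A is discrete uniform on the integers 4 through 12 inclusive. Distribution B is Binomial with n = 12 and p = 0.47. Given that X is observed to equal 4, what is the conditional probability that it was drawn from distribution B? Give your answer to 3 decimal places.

Likelihoods P(X=4 | ·): A: 0.111111; B: 0.150385.
Posterior ∝ prior × likelihood. Numerator for B: 0.666667·0.150385 = 0.100256.
Normalizing constant: 0.333333·0.111111 + 0.666667·0.150385 = 0.137293.
P(B | observation) = 0.100256 / 0.137293 = 0.730235.

0.730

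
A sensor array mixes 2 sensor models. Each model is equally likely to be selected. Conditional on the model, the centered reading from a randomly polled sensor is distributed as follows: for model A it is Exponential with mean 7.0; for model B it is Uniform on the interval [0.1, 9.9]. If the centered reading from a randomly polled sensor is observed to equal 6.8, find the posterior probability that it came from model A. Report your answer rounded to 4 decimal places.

0.3464

Likelihoods f(6.8 | ·): A: 0.0540774; B: 0.102041.
Posterior ∝ prior × likelihood. Numerator for A: 0.5·0.0540774 = 0.0270387.
Normalizing constant: 0.5·0.0540774 + 0.5·0.102041 = 0.0780591.
P(A | observation) = 0.0270387 / 0.0780591 = 0.346388.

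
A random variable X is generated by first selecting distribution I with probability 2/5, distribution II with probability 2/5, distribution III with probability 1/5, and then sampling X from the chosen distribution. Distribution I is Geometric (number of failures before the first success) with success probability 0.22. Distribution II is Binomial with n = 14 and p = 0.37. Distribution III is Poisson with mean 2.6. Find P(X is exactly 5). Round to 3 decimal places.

0.127

Conditional on each component, P(X = 5): I: 0.0635178; II: 0.217039; III: 0.0735394.
By total probability, P(X = 5) = 0.4·0.0635178 + 0.4·0.217039 + 0.2·0.0735394 = 0.126931.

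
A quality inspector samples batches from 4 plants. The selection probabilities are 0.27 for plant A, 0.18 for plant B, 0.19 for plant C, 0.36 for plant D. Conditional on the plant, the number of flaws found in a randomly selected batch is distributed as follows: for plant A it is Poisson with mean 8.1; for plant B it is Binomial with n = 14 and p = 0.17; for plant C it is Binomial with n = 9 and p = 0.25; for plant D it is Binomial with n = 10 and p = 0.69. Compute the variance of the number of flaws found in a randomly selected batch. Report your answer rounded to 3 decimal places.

Per component, A: μ=8.1, E[X²]=73.71; B: μ=2.38, E[X²]=7.6398; C: μ=2.25, E[X²]=6.75; D: μ=6.9, E[X²]=49.749.
E[X] = 0.27·8.1 + 0.18·2.38 + 0.19·2.25 + 0.36·6.9 = 5.5269.
E[X²] = 0.27·73.71 + 0.18·7.6398 + 0.19·6.75 + 0.36·49.749 = 40.469.
Var(X) = E[X²] − (E[X])² = 40.469 − 30.5466 = 9.92238.

9.922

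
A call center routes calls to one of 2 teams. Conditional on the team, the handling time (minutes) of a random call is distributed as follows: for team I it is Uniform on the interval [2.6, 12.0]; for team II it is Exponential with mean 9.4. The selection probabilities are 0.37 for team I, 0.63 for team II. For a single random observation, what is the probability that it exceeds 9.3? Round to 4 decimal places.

Conditional on each team, P(X > 9.3): I: 0.287234; II: 0.371814.
By total probability, P(X > 9.3) = 0.37·0.287234 + 0.63·0.371814 = 0.340519.

0.3405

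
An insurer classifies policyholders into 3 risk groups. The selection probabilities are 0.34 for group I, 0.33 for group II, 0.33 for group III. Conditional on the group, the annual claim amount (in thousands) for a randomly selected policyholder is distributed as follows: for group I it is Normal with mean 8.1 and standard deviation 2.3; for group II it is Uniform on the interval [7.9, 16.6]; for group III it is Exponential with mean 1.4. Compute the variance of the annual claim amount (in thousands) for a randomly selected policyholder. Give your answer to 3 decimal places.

24.316

Per component, I: μ=8.1, E[X²]=70.9; II: μ=12.25, E[X²]=156.37; III: μ=1.4, E[X²]=3.92.
E[X] = 0.34·8.1 + 0.33·12.25 + 0.33·1.4 = 7.2585.
E[X²] = 0.34·70.9 + 0.33·156.37 + 0.33·3.92 = 77.0017.
Var(X) = E[X²] − (E[X])² = 77.0017 − 52.6858 = 24.3159.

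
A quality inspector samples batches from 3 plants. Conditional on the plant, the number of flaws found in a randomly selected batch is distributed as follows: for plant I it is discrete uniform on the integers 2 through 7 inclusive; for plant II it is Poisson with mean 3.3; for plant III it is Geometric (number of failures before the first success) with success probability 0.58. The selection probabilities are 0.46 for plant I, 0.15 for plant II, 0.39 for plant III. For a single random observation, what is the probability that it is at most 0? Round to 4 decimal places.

Conditional on each plant, P(X ≤ 0): I: 0; II: 0.0368832; III: 0.58.
By total probability, P(X ≤ 0) = 0.46·0 + 0.15·0.0368832 + 0.39·0.58 = 0.231732.

0.2317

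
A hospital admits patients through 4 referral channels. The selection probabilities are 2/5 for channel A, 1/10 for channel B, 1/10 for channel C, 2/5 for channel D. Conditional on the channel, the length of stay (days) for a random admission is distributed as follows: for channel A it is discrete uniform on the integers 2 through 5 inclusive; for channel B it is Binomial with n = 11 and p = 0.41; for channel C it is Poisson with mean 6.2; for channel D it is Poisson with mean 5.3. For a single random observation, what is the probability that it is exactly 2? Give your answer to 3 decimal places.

Conditional on each channel, P(X = 2): A: 0.25; B: 0.0800937; C: 0.0390057; D: 0.0701069.
By total probability, P(X = 2) = 0.4·0.25 + 0.1·0.0800937 + 0.1·0.0390057 + 0.4·0.0701069 = 0.139953.

0.140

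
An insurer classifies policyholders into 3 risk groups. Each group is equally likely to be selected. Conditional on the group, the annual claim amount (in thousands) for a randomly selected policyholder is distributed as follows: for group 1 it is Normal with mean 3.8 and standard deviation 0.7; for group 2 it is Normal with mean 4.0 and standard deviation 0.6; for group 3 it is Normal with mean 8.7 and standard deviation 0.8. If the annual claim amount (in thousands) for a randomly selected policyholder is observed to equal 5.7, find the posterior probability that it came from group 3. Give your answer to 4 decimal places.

0.0165

Likelihoods f(5.7 | ·): 1: 0.0143223; 2: 0.0120102; 3: 0.000440745.
Posterior ∝ prior × likelihood. Numerator for 3: 0.333333·0.000440745 = 0.000146915.
Normalizing constant: 0.333333·0.0143223 + 0.333333·0.0120102 + 0.333333·0.000440745 = 0.00892441.
P(3 | observation) = 0.000146915 / 0.00892441 = 0.0164621.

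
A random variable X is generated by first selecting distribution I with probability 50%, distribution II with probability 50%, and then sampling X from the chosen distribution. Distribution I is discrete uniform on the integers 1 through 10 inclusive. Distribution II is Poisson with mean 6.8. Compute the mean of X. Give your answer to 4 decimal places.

Component means — I: 5.5; II: 6.8.
E[X] = 0.5·5.5 + 0.5·6.8 = 6.15.

6.1500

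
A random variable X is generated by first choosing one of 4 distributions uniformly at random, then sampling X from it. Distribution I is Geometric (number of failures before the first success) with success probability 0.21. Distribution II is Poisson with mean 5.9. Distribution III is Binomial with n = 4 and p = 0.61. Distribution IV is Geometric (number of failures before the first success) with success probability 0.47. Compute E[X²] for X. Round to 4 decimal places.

For each component E[X²] = Var + (mean)², giving I: 32.0658; II: 40.71; III: 6.9052; IV: 3.67089.
Overall E[X²] = 0.25·32.0658 + 0.25·40.71 + 0.25·6.9052 + 0.25·3.67089 = 20.838.

20.8380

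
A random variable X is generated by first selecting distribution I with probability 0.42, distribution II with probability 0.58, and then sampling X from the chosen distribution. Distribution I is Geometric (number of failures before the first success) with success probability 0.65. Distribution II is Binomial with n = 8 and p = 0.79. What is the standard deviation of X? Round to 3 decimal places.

Per component, I: μ=0.538462, E[X²]=1.11834; II: μ=6.32, E[X²]=41.2696.
E[X] = 0.42·0.538462 + 0.58·6.32 = 3.89175.
E[X²] = 0.42·1.11834 + 0.58·41.2696 = 24.4061.
Var(X) = E[X²] − (E[X])² = 24.4061 − 15.1457 = 9.26032.
SD(X) = √9.26032 = 3.04308.

3.043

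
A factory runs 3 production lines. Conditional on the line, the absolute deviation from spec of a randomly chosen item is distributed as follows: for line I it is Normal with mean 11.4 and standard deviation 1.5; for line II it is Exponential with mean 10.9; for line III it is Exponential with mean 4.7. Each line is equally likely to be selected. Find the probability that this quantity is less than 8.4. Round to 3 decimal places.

0.464

Conditional on each line, P(X < 8.4): I: 0.0227501; II: 0.537284; III: 0.832577.
By total probability, P(X < 8.4) = 0.333333·0.0227501 + 0.333333·0.537284 + 0.333333·0.832577 = 0.464204.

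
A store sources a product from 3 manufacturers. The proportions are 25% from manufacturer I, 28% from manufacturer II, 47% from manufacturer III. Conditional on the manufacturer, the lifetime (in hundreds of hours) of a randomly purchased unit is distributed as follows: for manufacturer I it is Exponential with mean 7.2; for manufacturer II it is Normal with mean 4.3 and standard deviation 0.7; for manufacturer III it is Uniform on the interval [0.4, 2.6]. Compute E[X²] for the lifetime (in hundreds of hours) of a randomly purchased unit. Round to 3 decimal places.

32.481

For each component E[X²] = Var + (mean)², giving I: 103.68; II: 18.98; III: 2.65333.
Overall E[X²] = 0.25·103.68 + 0.28·18.98 + 0.47·2.65333 = 32.4815.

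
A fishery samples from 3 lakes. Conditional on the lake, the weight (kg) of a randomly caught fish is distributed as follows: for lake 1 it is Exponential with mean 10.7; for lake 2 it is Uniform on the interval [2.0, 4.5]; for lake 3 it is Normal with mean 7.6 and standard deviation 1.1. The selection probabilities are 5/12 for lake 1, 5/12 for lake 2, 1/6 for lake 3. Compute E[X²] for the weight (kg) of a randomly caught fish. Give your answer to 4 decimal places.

109.8547

For each component E[X²] = Var + (mean)², giving 1: 228.98; 2: 11.0833; 3: 58.97.
Overall E[X²] = 0.416667·228.98 + 0.416667·11.0833 + 0.166667·58.97 = 109.855.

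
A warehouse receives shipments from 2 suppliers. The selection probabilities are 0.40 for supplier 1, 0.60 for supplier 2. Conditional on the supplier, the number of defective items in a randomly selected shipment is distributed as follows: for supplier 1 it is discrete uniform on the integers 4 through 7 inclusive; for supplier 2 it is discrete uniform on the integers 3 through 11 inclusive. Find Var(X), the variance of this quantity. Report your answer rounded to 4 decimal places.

Per component, 1: μ=5.5, E[X²]=31.5; 2: μ=7, E[X²]=55.6667.
E[X] = 0.4·5.5 + 0.6·7 = 6.4.
E[X²] = 0.4·31.5 + 0.6·55.6667 = 46.
Var(X) = E[X²] − (E[X])² = 46 − 40.96 = 5.04.

5.0400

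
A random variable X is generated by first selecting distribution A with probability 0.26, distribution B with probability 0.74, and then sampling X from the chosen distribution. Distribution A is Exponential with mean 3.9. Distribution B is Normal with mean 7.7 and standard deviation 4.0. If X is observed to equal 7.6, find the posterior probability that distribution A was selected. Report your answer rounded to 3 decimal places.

Likelihoods f(7.6 | ·): A: 0.0365273; B: 0.0997044.
Posterior ∝ prior × likelihood. Numerator for A: 0.26·0.0365273 = 0.00949711.
Normalizing constant: 0.26·0.0365273 + 0.74·0.0997044 = 0.0832784.
P(A | observation) = 0.00949711 / 0.0832784 = 0.11404.

0.114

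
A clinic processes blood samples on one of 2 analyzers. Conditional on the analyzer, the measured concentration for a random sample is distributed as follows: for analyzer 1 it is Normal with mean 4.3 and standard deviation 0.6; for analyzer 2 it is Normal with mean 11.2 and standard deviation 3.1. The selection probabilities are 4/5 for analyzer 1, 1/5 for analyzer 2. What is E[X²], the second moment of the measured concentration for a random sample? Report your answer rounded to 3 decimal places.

For each component E[X²] = Var + (mean)², giving 1: 18.85; 2: 135.05.
Overall E[X²] = 0.8·18.85 + 0.2·135.05 = 42.09.

42.090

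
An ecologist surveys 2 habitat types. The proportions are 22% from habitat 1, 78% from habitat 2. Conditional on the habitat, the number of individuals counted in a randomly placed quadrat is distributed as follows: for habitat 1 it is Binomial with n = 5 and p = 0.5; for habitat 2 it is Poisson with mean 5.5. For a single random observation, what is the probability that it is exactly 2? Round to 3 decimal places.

Conditional on each habitat, P(X = 2): 1: 0.3125; 2: 0.0618124.
By total probability, P(X = 2) = 0.22·0.3125 + 0.78·0.0618124 = 0.116964.

0.117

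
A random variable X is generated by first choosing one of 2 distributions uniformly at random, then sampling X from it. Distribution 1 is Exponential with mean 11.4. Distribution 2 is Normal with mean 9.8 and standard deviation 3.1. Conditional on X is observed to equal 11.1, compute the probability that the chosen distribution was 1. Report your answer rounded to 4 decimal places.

Likelihoods f(11.1 | ·): 1: 0.0331306; 2: 0.117859.
Posterior ∝ prior × likelihood. Numerator for 1: 0.5·0.0331306 = 0.0165653.
Normalizing constant: 0.5·0.0331306 + 0.5·0.117859 = 0.0754946.
P(1 | observation) = 0.0165653 / 0.0754946 = 0.219424.

0.2194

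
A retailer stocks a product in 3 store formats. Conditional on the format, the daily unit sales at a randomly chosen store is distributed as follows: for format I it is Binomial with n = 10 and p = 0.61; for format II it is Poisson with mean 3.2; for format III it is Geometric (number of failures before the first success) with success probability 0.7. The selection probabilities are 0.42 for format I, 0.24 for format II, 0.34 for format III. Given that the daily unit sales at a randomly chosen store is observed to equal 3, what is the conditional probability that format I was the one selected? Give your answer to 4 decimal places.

Likelihoods P(X=3 | ·): I: 0.0373786; II: 0.222616; III: 0.0189.
Posterior ∝ prior × likelihood. Numerator for I: 0.42·0.0373786 = 0.015699.
Normalizing constant: 0.42·0.0373786 + 0.24·0.222616 + 0.34·0.0189 = 0.0755528.
P(I | observation) = 0.015699 / 0.0755528 = 0.207788.

0.2078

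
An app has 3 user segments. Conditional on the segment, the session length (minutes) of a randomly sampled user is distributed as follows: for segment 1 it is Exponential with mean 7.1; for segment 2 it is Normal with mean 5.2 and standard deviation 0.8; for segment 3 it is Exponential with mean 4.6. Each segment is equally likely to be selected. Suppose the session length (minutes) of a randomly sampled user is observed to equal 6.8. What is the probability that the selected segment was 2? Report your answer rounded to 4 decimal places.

0.3944

Likelihoods f(6.8 | ·): 1: 0.0540502; 2: 0.0674887; 3: 0.0495726.
Posterior ∝ prior × likelihood. Numerator for 2: 0.333333·0.0674887 = 0.0224962.
Normalizing constant: 0.333333·0.0540502 + 0.333333·0.0674887 + 0.333333·0.0495726 = 0.0570372.
P(2 | observation) = 0.0224962 / 0.0570372 = 0.394414.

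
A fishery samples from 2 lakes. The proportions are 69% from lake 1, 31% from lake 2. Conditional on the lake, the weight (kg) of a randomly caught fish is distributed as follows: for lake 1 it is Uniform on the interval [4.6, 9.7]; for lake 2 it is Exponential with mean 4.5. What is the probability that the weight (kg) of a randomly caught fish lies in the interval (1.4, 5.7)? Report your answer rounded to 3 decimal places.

0.289

Conditional on each lake, P(1.4 < X < 5.7): 1: 0.215686; 2: 0.450863.
By total probability, P(1.4 < X < 5.7) = 0.69·0.215686 + 0.31·0.450863 = 0.288591.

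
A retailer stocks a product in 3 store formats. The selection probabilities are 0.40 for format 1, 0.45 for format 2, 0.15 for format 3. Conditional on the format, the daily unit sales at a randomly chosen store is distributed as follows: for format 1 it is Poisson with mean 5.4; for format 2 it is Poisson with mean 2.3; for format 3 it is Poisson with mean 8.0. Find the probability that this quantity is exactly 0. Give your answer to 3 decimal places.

Conditional on each format, P(X = 0): 1: 0.00451658; 2: 0.100259; 3: 0.000335463.
By total probability, P(X = 0) = 0.4·0.00451658 + 0.45·0.100259 + 0.15·0.000335463 = 0.0469734.

0.047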